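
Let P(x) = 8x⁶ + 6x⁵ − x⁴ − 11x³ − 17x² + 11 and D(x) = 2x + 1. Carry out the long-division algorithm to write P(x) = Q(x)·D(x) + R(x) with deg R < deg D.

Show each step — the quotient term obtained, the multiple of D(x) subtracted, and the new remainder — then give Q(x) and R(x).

Q(x) = 4x⁵ + x⁴ − x³ − 5x² − 6x + 3; R(x) = 8

Step 1: lead(8x⁶ + 6x⁵ − x⁴ − 11x³ − 17x² + 11) ÷ lead(D) = 8x⁶ ÷ 2x = 4x⁵. Subtract (4x⁵)·D = 8x⁶ + 4x⁵. Remainder: 2x⁵ − x⁴ − 11x³ − 17x² + 11.
Step 2: lead(2x⁵ − x⁴ − 11x³ − 17x² + 11) ÷ lead(D) = 2x⁵ ÷ 2x = x⁴. Subtract (x⁴)·D = 2x⁵ + x⁴. Remainder: −2x⁴ − 11x³ − 17x² + 11.
Step 3: lead(−2x⁴ − 11x³ − 17x² + 11) ÷ lead(D) = −2x⁴ ÷ 2x = −x³. Subtract (−x³)·D = −2x⁴ − x³. Remainder: −10x³ − 17x² + 11.
Step 4: lead(−10x³ − 17x² + 11) ÷ lead(D) = −10x³ ÷ 2x = −5x². Subtract (−5x²)·D = −10x³ − 5x². Remainder: −12x² + 11.
Step 5: lead(−12x² + 11) ÷ lead(D) = −12x² ÷ 2x = −6x. Subtract (−6x)·D = −12x² − 6x. Remainder: 6x + 11.
Step 6: lead(6x + 11) ÷ lead(D) = 6x ÷ 2x = 3. Subtract (3)·D = 6x + 3. Remainder: 8.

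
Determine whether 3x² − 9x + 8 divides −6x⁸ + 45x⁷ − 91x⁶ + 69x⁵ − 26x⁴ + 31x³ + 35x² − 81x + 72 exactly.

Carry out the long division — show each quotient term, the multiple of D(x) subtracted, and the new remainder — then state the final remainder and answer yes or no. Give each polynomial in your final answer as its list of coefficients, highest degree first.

R = [0], so D(x) is a factor of P(x). yes

Step 1: lead(−6x⁸ + 45x⁷ − 91x⁶ + 69x⁵ − 26x⁴ + 31x³ + 35x² − 81x + 72) ÷ lead(D) = −6x⁸ ÷ 3x² = −2x⁶. Subtract (−2x⁶)·D = −6x⁸ + 18x⁷ − 16x⁶. Remainder: 27x⁷ − 75x⁶ + 69x⁵ − 26x⁴ + 31x³ + 35x² − 81x + 72.
Step 2: lead(27x⁷ − 75x⁶ + 69x⁵ − 26x⁴ + 31x³ + 35x² − 81x + 72) ÷ lead(D) = 27x⁷ ÷ 3x² = 9x⁵. Subtract (9x⁵)·D = 27x⁷ − 81x⁶ + 72x⁵. Remainder: 6x⁶ − 3x⁵ − 26x⁴ + 31x³ + 35x² − 81x + 72.
Step 3: lead(6x⁶ − 3x⁵ − 26x⁴ + 31x³ + 35x² − 81x + 72) ÷ lead(D) = 6x⁶ ÷ 3x² = 2x⁴. Subtract (2x⁴)·D = 6x⁶ − 18x⁵ + 16x⁴. Remainder: 15x⁵ − 42x⁴ + 31x³ + 35x² − 81x + 72.
Step 4: lead(15x⁵ − 42x⁴ + 31x³ + 35x² − 81x + 72) ÷ lead(D) = 15x⁵ ÷ 3x² = 5x³. Subtract (5x³)·D = 15x⁵ − 45x⁴ + 40x³. Remainder: 3x⁴ − 9x³ + 35x² − 81x + 72.
Step 5: lead(3x⁴ − 9x³ + 35x² − 81x + 72) ÷ lead(D) = 3x⁴ ÷ 3x² = x². Subtract (x²)·D = 3x⁴ − 9x³ + 8x². Remainder: 27x² − 81x + 72.
Step 6: lead(27x² − 81x + 72) ÷ lead(D) = 27x² ÷ 3x² = 9. Subtract (9)·D = 27x² − 81x + 72. Remainder: 0.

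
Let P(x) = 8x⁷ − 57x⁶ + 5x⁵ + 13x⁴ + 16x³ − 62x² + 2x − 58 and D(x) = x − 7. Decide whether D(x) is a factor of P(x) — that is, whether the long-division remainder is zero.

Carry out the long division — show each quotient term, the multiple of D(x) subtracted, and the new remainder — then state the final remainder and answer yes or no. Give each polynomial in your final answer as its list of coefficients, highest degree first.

Step 1: lead(8x⁷ − 57x⁶ + 5x⁵ + 13x⁴ + 16x³ − 62x² + 2x − 58) ÷ lead(D) = 8x⁷ ÷ x = 8x⁶. Subtract (8x⁶)·D = 8x⁷ − 56x⁶. Remainder: −x⁶ + 5x⁵ + 13x⁴ + 16x³ − 62x² + 2x − 58.
Step 2: lead(−x⁶ + 5x⁵ + 13x⁴ + 16x³ − 62x² + 2x − 58) ÷ lead(D) = −x⁶ ÷ x = −x⁵. Subtract (−x⁵)·D = −x⁶ + 7x⁵. Remainder: −2x⁵ + 13x⁴ + 16x³ − 62x² + 2x − 58.
Step 3: lead(−2x⁵ + 13x⁴ + 16x³ − 62x² + 2x − 58) ÷ lead(D) = −2x⁵ ÷ x = −2x⁴. Subtract (−2x⁴)·D = −2x⁵ + 14x⁴. Remainder: −x⁴ + 16x³ − 62x² + 2x − 58.
Step 4: lead(−x⁴ + 16x³ − 62x² + 2x − 58) ÷ lead(D) = −x⁴ ÷ x = −x³. Subtract (−x³)·D = −x⁴ + 7x³. Remainder: 9x³ − 62x² + 2x − 58.
Step 5: lead(9x³ − 62x² + 2x − 58) ÷ lead(D) = 9x³ ÷ x = 9x². Subtract (9x²)·D = 9x³ − 63x². Remainder: x² + 2x − 58.
Step 6: lead(x² + 2x − 58) ÷ lead(D) = x² ÷ x = x. Subtract (x)·D = x² − 7x. Remainder: 9x − 58.
Step 7: lead(9x − 58) ÷ lead(D) = 9x ÷ x = 9. Subtract (9)·D = 9x − 63. Remainder: 5.

R = [5], so D(x) is not a factor of P(x). no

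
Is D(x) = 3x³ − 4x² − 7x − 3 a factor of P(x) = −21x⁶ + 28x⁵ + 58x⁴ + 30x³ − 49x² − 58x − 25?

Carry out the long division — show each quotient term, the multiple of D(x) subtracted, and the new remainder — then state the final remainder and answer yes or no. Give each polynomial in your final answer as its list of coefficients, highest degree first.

Step 1: lead(−21x⁶ + 28x⁵ + 58x⁴ + 30x³ − 49x² − 58x − 25) ÷ lead(D) = −21x⁶ ÷ 3x³ = −7x³. Subtract (−7x³)·D = −21x⁶ + 28x⁵ + 49x⁴ + 21x³. Remainder: 9x⁴ + 9x³ − 49x² − 58x − 25.
Step 2: lead(9x⁴ + 9x³ − 49x² − 58x − 25) ÷ lead(D) = 9x⁴ ÷ 3x³ = 3x. Subtract (3x)·D = 9x⁴ − 12x³ − 21x² − 9x. Remainder: 21x³ − 28x² − 49x − 25.
Step 3: lead(21x³ − 28x² − 49x − 25) ÷ lead(D) = 21x³ ÷ 3x³ = 7. Subtract (7)·D = 21x³ − 28x² − 49x − 21. Remainder: −4.

R = [-4], so D(x) is not a factor of P(x). no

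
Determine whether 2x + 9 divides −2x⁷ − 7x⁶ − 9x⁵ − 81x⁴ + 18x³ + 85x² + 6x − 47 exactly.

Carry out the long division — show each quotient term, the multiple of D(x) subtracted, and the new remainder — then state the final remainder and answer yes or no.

Step 1: lead(−2x⁷ − 7x⁶ − 9x⁵ − 81x⁴ + 18x³ + 85x² + 6x − 47) ÷ lead(D) = −2x⁷ ÷ 2x = −x⁶. Subtract (−x⁶)·D = −2x⁷ − 9x⁶. Remainder: 2x⁶ − 9x⁵ − 81x⁴ + 18x³ + 85x² + 6x − 47.
Step 2: lead(2x⁶ − 9x⁵ − 81x⁴ + 18x³ + 85x² + 6x − 47) ÷ lead(D) = 2x⁶ ÷ 2x = x⁵. Subtract (x⁵)·D = 2x⁶ + 9x⁵. Remainder: −18x⁵ − 81x⁴ + 18x³ + 85x² + 6x − 47.
Step 3: lead(−18x⁵ − 81x⁴ + 18x³ + 85x² + 6x − 47) ÷ lead(D) = −18x⁵ ÷ 2x = −9x⁴. Subtract (−9x⁴)·D = −18x⁵ − 81x⁴. Remainder: 18x³ + 85x² + 6x − 47.
Step 4: lead(18x³ + 85x² + 6x − 47) ÷ lead(D) = 18x³ ÷ 2x = 9x². Subtract (9x²)·D = 18x³ + 81x². Remainder: 4x² + 6x − 47.
Step 5: lead(4x² + 6x − 47) ÷ lead(D) = 4x² ÷ 2x = 2x. Subtract (2x)·D = 4x² + 18x. Remainder: −12x − 47.
Step 6: lead(−12x − 47) ÷ lead(D) = −12x ÷ 2x = −6. Subtract (−6)·D = −12x − 54. Remainder: 7.

R(x) = 7, so D(x) is not a factor of P(x). no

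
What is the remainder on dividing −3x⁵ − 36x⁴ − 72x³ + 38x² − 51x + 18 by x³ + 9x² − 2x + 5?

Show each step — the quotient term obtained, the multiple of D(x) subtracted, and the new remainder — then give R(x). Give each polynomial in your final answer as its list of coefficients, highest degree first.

Step 1: lead(−3x⁵ − 36x⁴ − 72x³ + 38x² − 51x + 18) ÷ lead(D) = −3x⁵ ÷ x³ = −3x². Subtract (−3x²)·D = −3x⁵ − 27x⁴ + 6x³ − 15x². Remainder: −9x⁴ − 78x³ + 53x² − 51x + 18.
Step 2: lead(−9x⁴ − 78x³ + 53x² − 51x + 18) ÷ lead(D) = −9x⁴ ÷ x³ = −9x. Subtract (−9x)·D = −9x⁴ − 81x³ + 18x² − 45x. Remainder: 3x³ + 35x² − 6x + 18.
Step 3: lead(3x³ + 35x² − 6x + 18) ÷ lead(D) = 3x³ ÷ x³ = 3. Subtract (3)·D = 3x³ + 27x² − 6x + 15. Remainder: 8x² + 3.

R = [8, 0, 3]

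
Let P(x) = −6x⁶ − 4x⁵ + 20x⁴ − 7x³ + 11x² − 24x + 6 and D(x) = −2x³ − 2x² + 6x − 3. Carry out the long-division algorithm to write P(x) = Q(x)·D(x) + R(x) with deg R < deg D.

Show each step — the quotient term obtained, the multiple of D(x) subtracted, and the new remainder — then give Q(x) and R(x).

Step 1: lead(−6x⁶ − 4x⁵ + 20x⁴ − 7x³ + 11x² − 24x + 6) ÷ lead(D) = −6x⁶ ÷ −2x³ = 3x³. Subtract (3x³)·D = −6x⁶ − 6x⁵ + 18x⁴ − 9x³. Remainder: 2x⁵ + 2x⁴ + 2x³ + 11x² − 24x + 6.
Step 2: lead(2x⁵ + 2x⁴ + 2x³ + 11x² − 24x + 6) ÷ lead(D) = 2x⁵ ÷ −2x³ = −x². Subtract (−x²)·D = 2x⁵ + 2x⁴ − 6x³ + 3x². Remainder: 8x³ + 8x² − 24x + 6.
Step 3: lead(8x³ + 8x² − 24x + 6) ÷ lead(D) = 8x³ ÷ −2x³ = −4. Subtract (−4)·D = 8x³ + 8x² − 24x + 12. Remainder: −6.

Q(x) = 3x³ − x² − 4; R(x) = −6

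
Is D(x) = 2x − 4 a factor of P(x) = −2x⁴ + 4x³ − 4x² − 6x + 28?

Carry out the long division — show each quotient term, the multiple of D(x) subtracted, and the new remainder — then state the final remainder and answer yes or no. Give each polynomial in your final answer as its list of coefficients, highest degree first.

R = [0], so D(x) is a factor of P(x). yes

Step 1: lead(−2x⁴ + 4x³ − 4x² − 6x + 28) ÷ lead(D) = −2x⁴ ÷ 2x = −x³. Subtract (−x³)·D = −2x⁴ + 4x³. Remainder: −4x² − 6x + 28.
Step 2: lead(−4x² − 6x + 28) ÷ lead(D) = −4x² ÷ 2x = −2x. Subtract (−2x)·D = −4x² + 8x. Remainder: −14x + 28.
Step 3: lead(−14x + 28) ÷ lead(D) = −14x ÷ 2x = −7. Subtract (−7)·D = −14x + 28. Remainder: 0.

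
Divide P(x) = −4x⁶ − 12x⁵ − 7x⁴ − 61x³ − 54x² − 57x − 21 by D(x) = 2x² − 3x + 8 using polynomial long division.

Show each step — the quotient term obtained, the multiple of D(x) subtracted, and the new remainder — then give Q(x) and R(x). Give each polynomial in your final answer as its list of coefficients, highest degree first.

Q = [-2, -9, -9, -8, -3]; R = [-2, 3]

Step 1: lead(−4x⁶ − 12x⁵ − 7x⁴ − 61x³ − 54x² − 57x − 21) ÷ lead(D) = −4x⁶ ÷ 2x² = −2x⁴. Subtract (−2x⁴)·D = −4x⁶ + 6x⁵ − 16x⁴. Remainder: −18x⁵ + 9x⁴ − 61x³ − 54x² − 57x − 21.
Step 2: lead(−18x⁵ + 9x⁴ − 61x³ − 54x² − 57x − 21) ÷ lead(D) = −18x⁵ ÷ 2x² = −9x³. Subtract (−9x³)·D = −18x⁵ + 27x⁴ − 72x³. Remainder: −18x⁴ + 11x³ − 54x² − 57x − 21.
Step 3: lead(−18x⁴ + 11x³ − 54x² − 57x − 21) ÷ lead(D) = −18x⁴ ÷ 2x² = −9x². Subtract (−9x²)·D = −18x⁴ + 27x³ − 72x². Remainder: −16x³ + 18x² − 57x − 21.
Step 4: lead(−16x³ + 18x² − 57x − 21) ÷ lead(D) = −16x³ ÷ 2x² = −8x. Subtract (−8x)·D = −16x³ + 24x² − 64x. Remainder: −6x² + 7x − 21.
Step 5: lead(−6x² + 7x − 21) ÷ lead(D) = −6x² ÷ 2x² = −3. Subtract (−3)·D = −6x² + 9x − 24. Remainder: −2x + 3.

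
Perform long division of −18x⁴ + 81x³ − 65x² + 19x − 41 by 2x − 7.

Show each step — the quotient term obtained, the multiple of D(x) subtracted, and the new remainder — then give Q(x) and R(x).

Q(x) = −9x³ + 9x² − x + 6; R(x) = 1

Step 1: lead(−18x⁴ + 81x³ − 65x² + 19x − 41) ÷ lead(D) = −18x⁴ ÷ 2x = −9x³. Subtract (−9x³)·D = −18x⁴ + 63x³. Remainder: 18x³ − 65x² + 19x − 41.
Step 2: lead(18x³ − 65x² + 19x − 41) ÷ lead(D) = 18x³ ÷ 2x = 9x². Subtract (9x²)·D = 18x³ − 63x². Remainder: −2x² + 19x − 41.
Step 3: lead(−2x² + 19x − 41) ÷ lead(D) = −2x² ÷ 2x = −x. Subtract (−x)·D = −2x² + 7x. Remainder: 12x − 41.
Step 4: lead(12x − 41) ÷ lead(D) = 12x ÷ 2x = 6. Subtract (6)·D = 12x − 42. Remainder: 1.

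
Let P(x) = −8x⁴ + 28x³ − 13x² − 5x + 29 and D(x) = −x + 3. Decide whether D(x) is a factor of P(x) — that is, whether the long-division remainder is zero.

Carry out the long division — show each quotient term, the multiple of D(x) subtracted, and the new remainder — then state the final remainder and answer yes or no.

R(x) = 5, so D(x) is not a factor of P(x). no

Step 1: lead(−8x⁴ + 28x³ − 13x² − 5x + 29) ÷ lead(D) = −8x⁴ ÷ −x = 8x³. Subtract (8x³)·D = −8x⁴ + 24x³. Remainder: 4x³ − 13x² − 5x + 29.
Step 2: lead(4x³ − 13x² − 5x + 29) ÷ lead(D) = 4x³ ÷ −x = −4x². Subtract (−4x²)·D = 4x³ − 12x². Remainder: −x² − 5x + 29.
Step 3: lead(−x² − 5x + 29) ÷ lead(D) = −x² ÷ −x = x. Subtract (x)·D = −x² + 3x. Remainder: −8x + 29.
Step 4: lead(−8x + 29) ÷ lead(D) = −8x ÷ −x = 8. Subtract (8)·D = −8x + 24. Remainder: 5.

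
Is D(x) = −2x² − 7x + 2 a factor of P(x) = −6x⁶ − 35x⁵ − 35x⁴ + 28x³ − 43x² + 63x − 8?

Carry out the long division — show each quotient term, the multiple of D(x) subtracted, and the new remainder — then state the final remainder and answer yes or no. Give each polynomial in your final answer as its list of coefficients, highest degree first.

Step 1: lead(−6x⁶ − 35x⁵ − 35x⁴ + 28x³ − 43x² + 63x − 8) ÷ lead(D) = −6x⁶ ÷ −2x² = 3x⁴. Subtract (3x⁴)·D = −6x⁶ − 21x⁵ + 6x⁴. Remainder: −14x⁵ − 41x⁴ + 28x³ − 43x² + 63x − 8.
Step 2: lead(−14x⁵ − 41x⁴ + 28x³ − 43x² + 63x − 8) ÷ lead(D) = −14x⁵ ÷ −2x² = 7x³. Subtract (7x³)·D = −14x⁵ − 49x⁴ + 14x³. Remainder: 8x⁴ + 14x³ − 43x² + 63x − 8.
Step 3: lead(8x⁴ + 14x³ − 43x² + 63x − 8) ÷ lead(D) = 8x⁴ ÷ −2x² = −4x². Subtract (−4x²)·D = 8x⁴ + 28x³ − 8x². Remainder: −14x³ − 35x² + 63x − 8.
Step 4: lead(−14x³ − 35x² + 63x − 8) ÷ lead(D) = −14x³ ÷ −2x² = 7x. Subtract (7x)·D = −14x³ − 49x² + 14x. Remainder: 14x² + 49x − 8.
Step 5: lead(14x² + 49x − 8) ÷ lead(D) = 14x² ÷ −2x² = −7. Subtract (−7)·D = 14x² + 49x − 14. Remainder: 6.

R = [6], so D(x) is not a factor of P(x). no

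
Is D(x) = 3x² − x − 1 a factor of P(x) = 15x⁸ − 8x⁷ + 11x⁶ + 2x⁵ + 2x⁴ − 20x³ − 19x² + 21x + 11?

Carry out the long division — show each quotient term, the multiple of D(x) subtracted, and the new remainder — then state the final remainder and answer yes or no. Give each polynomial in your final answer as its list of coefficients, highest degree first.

R = [9, 4], so D(x) is not a factor of P(x). no

Step 1: lead(15x⁸ − 8x⁷ + 11x⁶ + 2x⁵ + 2x⁴ − 20x³ − 19x² + 21x + 11) ÷ lead(D) = 15x⁸ ÷ 3x² = 5x⁶. Subtract (5x⁶)·D = 15x⁸ − 5x⁷ − 5x⁶. Remainder: −3x⁷ + 16x⁶ + 2x⁵ + 2x⁴ − 20x³ − 19x² + 21x + 11.
Step 2: lead(−3x⁷ + 16x⁶ + 2x⁵ + 2x⁴ − 20x³ − 19x² + 21x + 11) ÷ lead(D) = −3x⁷ ÷ 3x² = −x⁵. Subtract (−x⁵)·D = −3x⁷ + x⁶ + x⁵. Remainder: 15x⁶ + x⁵ + 2x⁴ − 20x³ − 19x² + 21x + 11.
Step 3: lead(15x⁶ + x⁵ + 2x⁴ − 20x³ − 19x² + 21x + 11) ÷ lead(D) = 15x⁶ ÷ 3x² = 5x⁴. Subtract (5x⁴)·D = 15x⁶ − 5x⁵ − 5x⁴. Remainder: 6x⁵ + 7x⁴ − 20x³ − 19x² + 21x + 11.
Step 4: lead(6x⁵ + 7x⁴ − 20x³ − 19x² + 21x + 11) ÷ lead(D) = 6x⁵ ÷ 3x² = 2x³. Subtract (2x³)·D = 6x⁵ − 2x⁴ − 2x³. Remainder: 9x⁴ − 18x³ − 19x² + 21x + 11.
Step 5: lead(9x⁴ − 18x³ − 19x² + 21x + 11) ÷ lead(D) = 9x⁴ ÷ 3x² = 3x². Subtract (3x²)·D = 9x⁴ − 3x³ − 3x². Remainder: −15x³ − 16x² + 21x + 11.
Step 6: lead(−15x³ − 16x² + 21x + 11) ÷ lead(D) = −15x³ ÷ 3x² = −5x. Subtract (−5x)·D = −15x³ + 5x² + 5x. Remainder: −21x² + 16x + 11.
Step 7: lead(−21x² + 16x + 11) ÷ lead(D) = −21x² ÷ 3x² = −7. Subtract (−7)·D = −21x² + 7x + 7. Remainder: 9x + 4.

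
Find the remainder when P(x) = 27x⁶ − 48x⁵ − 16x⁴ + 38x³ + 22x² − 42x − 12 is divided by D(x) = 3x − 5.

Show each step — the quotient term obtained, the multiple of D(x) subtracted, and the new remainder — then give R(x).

R(x) = −7

Step 1: lead(27x⁶ − 48x⁵ − 16x⁴ + 38x³ + 22x² − 42x − 12) ÷ lead(D) = 27x⁶ ÷ 3x = 9x⁵. Subtract (9x⁵)·D = 27x⁶ − 45x⁵. Remainder: −3x⁵ − 16x⁴ + 38x³ + 22x² − 42x − 12.
Step 2: lead(−3x⁵ − 16x⁴ + 38x³ + 22x² − 42x − 12) ÷ lead(D) = −3x⁵ ÷ 3x = −x⁴. Subtract (−x⁴)·D = −3x⁵ + 5x⁴. Remainder: −21x⁴ + 38x³ + 22x² − 42x − 12.
Step 3: lead(−21x⁴ + 38x³ + 22x² − 42x − 12) ÷ lead(D) = −21x⁴ ÷ 3x = −7x³. Subtract (−7x³)·D = −21x⁴ + 35x³. Remainder: 3x³ + 22x² − 42x − 12.
Step 4: lead(3x³ + 22x² − 42x − 12) ÷ lead(D) = 3x³ ÷ 3x = x². Subtract (x²)·D = 3x³ − 5x². Remainder: 27x² − 42x − 12.
Step 5: lead(27x² − 42x − 12) ÷ lead(D) = 27x² ÷ 3x = 9x. Subtract (9x)·D = 27x² − 45x. Remainder: 3x − 12.
Step 6: lead(3x − 12) ÷ lead(D) = 3x ÷ 3x = 1. Subtract (1)·D = 3x − 5. Remainder: −7.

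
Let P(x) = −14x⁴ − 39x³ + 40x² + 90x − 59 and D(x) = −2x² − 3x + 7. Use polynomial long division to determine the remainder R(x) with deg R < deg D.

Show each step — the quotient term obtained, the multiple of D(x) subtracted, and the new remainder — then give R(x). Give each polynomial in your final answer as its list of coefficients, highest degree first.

R = [4]

Step 1: lead(−14x⁴ − 39x³ + 40x² + 90x − 59) ÷ lead(D) = −14x⁴ ÷ −2x² = 7x². Subtract (7x²)·D = −14x⁴ − 21x³ + 49x². Remainder: −18x³ − 9x² + 90x − 59.
Step 2: lead(−18x³ − 9x² + 90x − 59) ÷ lead(D) = −18x³ ÷ −2x² = 9x. Subtract (9x)·D = −18x³ − 27x² + 63x. Remainder: 18x² + 27x − 59.
Step 3: lead(18x² + 27x − 59) ÷ lead(D) = 18x² ÷ −2x² = −9. Subtract (−9)·D = 18x² + 27x − 63. Remainder: 4.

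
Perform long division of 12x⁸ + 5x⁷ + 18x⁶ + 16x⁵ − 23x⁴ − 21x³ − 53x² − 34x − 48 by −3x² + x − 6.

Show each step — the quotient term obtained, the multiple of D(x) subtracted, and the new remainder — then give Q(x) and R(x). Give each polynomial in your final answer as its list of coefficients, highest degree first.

Q = [-4, -3, 1, 1, 6, 7, 8]; R = [0]

Step 1: lead(12x⁸ + 5x⁷ + 18x⁶ + 16x⁵ − 23x⁴ − 21x³ − 53x² − 34x − 48) ÷ lead(D) = 12x⁸ ÷ −3x² = −4x⁶. Subtract (−4x⁶)·D = 12x⁸ − 4x⁷ + 24x⁶. Remainder: 9x⁷ − 6x⁶ + 16x⁵ − 23x⁴ − 21x³ − 53x² − 34x − 48.
Step 2: lead(9x⁷ − 6x⁶ + 16x⁵ − 23x⁴ − 21x³ − 53x² − 34x − 48) ÷ lead(D) = 9x⁷ ÷ −3x² = −3x⁵. Subtract (−3x⁵)·D = 9x⁷ − 3x⁶ + 18x⁵. Remainder: −3x⁶ − 2x⁵ − 23x⁴ − 21x³ − 53x² − 34x − 48.
Step 3: lead(−3x⁶ − 2x⁵ − 23x⁴ − 21x³ − 53x² − 34x − 48) ÷ lead(D) = −3x⁶ ÷ −3x² = x⁴. Subtract (x⁴)·D = −3x⁶ + x⁵ − 6x⁴. Remainder: −3x⁵ − 17x⁴ − 21x³ − 53x² − 34x − 48.
Step 4: lead(−3x⁵ − 17x⁴ − 21x³ − 53x² − 34x − 48) ÷ lead(D) = −3x⁵ ÷ −3x² = x³. Subtract (x³)·D = −3x⁵ + x⁴ − 6x³. Remainder: −18x⁴ − 15x³ − 53x² − 34x − 48.
Step 5: lead(−18x⁴ − 15x³ − 53x² − 34x − 48) ÷ lead(D) = −18x⁴ ÷ −3x² = 6x². Subtract (6x²)·D = −18x⁴ + 6x³ − 36x². Remainder: −21x³ − 17x² − 34x − 48.
Step 6: lead(−21x³ − 17x² − 34x − 48) ÷ lead(D) = −21x³ ÷ −3x² = 7x. Subtract (7x)·D = −21x³ + 7x² − 42x. Remainder: −24x² + 8x − 48.
Step 7: lead(−24x² + 8x − 48) ÷ lead(D) = −24x² ÷ −3x² = 8. Subtract (8)·D = −24x² + 8x − 48. Remainder: 0.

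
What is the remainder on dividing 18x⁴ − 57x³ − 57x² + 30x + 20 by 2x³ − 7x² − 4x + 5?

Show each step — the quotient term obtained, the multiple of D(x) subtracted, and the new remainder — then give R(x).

Step 1: lead(18x⁴ − 57x³ − 57x² + 30x + 20) ÷ lead(D) = 18x⁴ ÷ 2x³ = 9x. Subtract (9x)·D = 18x⁴ − 63x³ − 36x² + 45x. Remainder: 6x³ − 21x² − 15x + 20.
Step 2: lead(6x³ − 21x² − 15x + 20) ÷ lead(D) = 6x³ ÷ 2x³ = 3. Subtract (3)·D = 6x³ − 21x² − 12x + 15. Remainder: −3x + 5.

R(x) = −3x + 5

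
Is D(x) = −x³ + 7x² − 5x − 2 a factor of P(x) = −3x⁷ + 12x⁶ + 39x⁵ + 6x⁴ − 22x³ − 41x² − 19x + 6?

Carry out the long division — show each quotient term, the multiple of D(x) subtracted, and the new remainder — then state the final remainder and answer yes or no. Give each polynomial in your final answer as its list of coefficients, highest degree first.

R = [-2, 8], so D(x) is not a factor of P(x). no

Step 1: lead(−3x⁷ + 12x⁶ + 39x⁵ + 6x⁴ − 22x³ − 41x² − 19x + 6) ÷ lead(D) = −3x⁷ ÷ −x³ = 3x⁴. Subtract (3x⁴)·D = −3x⁷ + 21x⁶ − 15x⁵ − 6x⁴. Remainder: −9x⁶ + 54x⁵ + 12x⁴ − 22x³ − 41x² − 19x + 6.
Step 2: lead(−9x⁶ + 54x⁵ + 12x⁴ − 22x³ − 41x² − 19x + 6) ÷ lead(D) = −9x⁶ ÷ −x³ = 9x³. Subtract (9x³)·D = −9x⁶ + 63x⁵ − 45x⁴ − 18x³. Remainder: −9x⁵ + 57x⁴ − 4x³ − 41x² − 19x + 6.
Step 3: lead(−9x⁵ + 57x⁴ − 4x³ − 41x² − 19x + 6) ÷ lead(D) = −9x⁵ ÷ −x³ = 9x². Subtract (9x²)·D = −9x⁵ + 63x⁴ − 45x³ − 18x². Remainder: −6x⁴ + 41x³ − 23x² − 19x + 6.
Step 4: lead(−6x⁴ + 41x³ − 23x² − 19x + 6) ÷ lead(D) = −6x⁴ ÷ −x³ = 6x. Subtract (6x)·D = −6x⁴ + 42x³ − 30x² − 12x. Remainder: −x³ + 7x² − 7x + 6.
Step 5: lead(−x³ + 7x² − 7x + 6) ÷ lead(D) = −x³ ÷ −x³ = 1. Subtract (1)·D = −x³ + 7x² − 5x − 2. Remainder: −2x + 8.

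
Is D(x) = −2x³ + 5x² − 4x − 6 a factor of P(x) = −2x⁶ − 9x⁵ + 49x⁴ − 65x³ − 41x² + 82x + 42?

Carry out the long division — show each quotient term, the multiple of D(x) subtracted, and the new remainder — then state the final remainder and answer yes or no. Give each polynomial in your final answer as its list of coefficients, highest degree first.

R = [0], so D(x) is a factor of P(x). yes

Step 1: lead(−2x⁶ − 9x⁵ + 49x⁴ − 65x³ − 41x² + 82x + 42) ÷ lead(D) = −2x⁶ ÷ −2x³ = x³. Subtract (x³)·D = −2x⁶ + 5x⁵ − 4x⁴ − 6x³. Remainder: −14x⁵ + 53x⁴ − 59x³ − 41x² + 82x + 42.
Step 2: lead(−14x⁵ + 53x⁴ − 59x³ − 41x² + 82x + 42) ÷ lead(D) = −14x⁵ ÷ −2x³ = 7x². Subtract (7x²)·D = −14x⁵ + 35x⁴ − 28x³ − 42x². Remainder: 18x⁴ − 31x³ + x² + 82x + 42.
Step 3: lead(18x⁴ − 31x³ + x² + 82x + 42) ÷ lead(D) = 18x⁴ ÷ −2x³ = −9x. Subtract (−9x)·D = 18x⁴ − 45x³ + 36x² + 54x. Remainder: 14x³ − 35x² + 28x + 42.
Step 4: lead(14x³ − 35x² + 28x + 42) ÷ lead(D) = 14x³ ÷ −2x³ = −7. Subtract (−7)·D = 14x³ − 35x² + 28x + 42. Remainder: 0.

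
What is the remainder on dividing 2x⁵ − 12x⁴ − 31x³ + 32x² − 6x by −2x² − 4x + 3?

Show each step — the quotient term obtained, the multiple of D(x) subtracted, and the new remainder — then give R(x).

Step 1: lead(2x⁵ − 12x⁴ − 31x³ + 32x² − 6x) ÷ lead(D) = 2x⁵ ÷ −2x² = −x³. Subtract (−x³)·D = 2x⁵ + 4x⁴ − 3x³. Remainder: −16x⁴ − 28x³ + 32x² − 6x.
Step 2: lead(−16x⁴ − 28x³ + 32x² − 6x) ÷ lead(D) = −16x⁴ ÷ −2x² = 8x². Subtract (8x²)·D = −16x⁴ − 32x³ + 24x². Remainder: 4x³ + 8x² − 6x.
Step 3: lead(4x³ + 8x² − 6x) ÷ lead(D) = 4x³ ÷ −2x² = −2x. Subtract (−2x)·D = 4x³ + 8x² − 6x. Remainder: 0.

R(x) = 0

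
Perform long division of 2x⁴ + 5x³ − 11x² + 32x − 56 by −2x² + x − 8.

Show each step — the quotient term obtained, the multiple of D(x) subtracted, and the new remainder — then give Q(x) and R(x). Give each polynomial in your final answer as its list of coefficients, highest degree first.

Step 1: lead(2x⁴ + 5x³ − 11x² + 32x − 56) ÷ lead(D) = 2x⁴ ÷ −2x² = −x². Subtract (−x²)·D = 2x⁴ − x³ + 8x². Remainder: 6x³ − 19x² + 32x − 56.
Step 2: lead(6x³ − 19x² + 32x − 56) ÷ lead(D) = 6x³ ÷ −2x² = −3x. Subtract (−3x)·D = 6x³ − 3x² + 24x. Remainder: −16x² + 8x − 56.
Step 3: lead(−16x² + 8x − 56) ÷ lead(D) = −16x² ÷ −2x² = 8. Subtract (8)·D = −16x² + 8x − 64. Remainder: 8.

Q = [-1, -3, 8]; R = [8]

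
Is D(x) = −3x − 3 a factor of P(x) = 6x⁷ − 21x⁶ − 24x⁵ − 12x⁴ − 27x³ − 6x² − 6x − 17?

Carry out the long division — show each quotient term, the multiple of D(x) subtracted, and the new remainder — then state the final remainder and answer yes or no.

R(x) = −5, so D(x) is not a factor of P(x). no

Step 1: lead(6x⁷ − 21x⁶ − 24x⁵ − 12x⁴ − 27x³ − 6x² − 6x − 17) ÷ lead(D) = 6x⁷ ÷ −3x = −2x⁶. Subtract (−2x⁶)·D = 6x⁷ + 6x⁶. Remainder: −27x⁶ − 24x⁵ − 12x⁴ − 27x³ − 6x² − 6x − 17.
Step 2: lead(−27x⁶ − 24x⁵ − 12x⁴ − 27x³ − 6x² − 6x − 17) ÷ lead(D) = −27x⁶ ÷ −3x = 9x⁵. Subtract (9x⁵)·D = −27x⁶ − 27x⁵. Remainder: 3x⁵ − 12x⁴ − 27x³ − 6x² − 6x − 17.
Step 3: lead(3x⁵ − 12x⁴ − 27x³ − 6x² − 6x − 17) ÷ lead(D) = 3x⁵ ÷ −3x = −x⁴. Subtract (−x⁴)·D = 3x⁵ + 3x⁴. Remainder: −15x⁴ − 27x³ − 6x² − 6x − 17.
Step 4: lead(−15x⁴ − 27x³ − 6x² − 6x − 17) ÷ lead(D) = −15x⁴ ÷ −3x = 5x³. Subtract (5x³)·D = −15x⁴ − 15x³. Remainder: −12x³ − 6x² − 6x − 17.
Step 5: lead(−12x³ − 6x² − 6x − 17) ÷ lead(D) = −12x³ ÷ −3x = 4x². Subtract (4x²)·D = −12x³ − 12x². Remainder: 6x² − 6x − 17.
Step 6: lead(6x² − 6x − 17) ÷ lead(D) = 6x² ÷ −3x = −2x. Subtract (−2x)·D = 6x² + 6x. Remainder: −12x − 17.
Step 7: lead(−12x − 17) ÷ lead(D) = −12x ÷ −3x = 4. Subtract (4)·D = −12x − 12. Remainder: −5.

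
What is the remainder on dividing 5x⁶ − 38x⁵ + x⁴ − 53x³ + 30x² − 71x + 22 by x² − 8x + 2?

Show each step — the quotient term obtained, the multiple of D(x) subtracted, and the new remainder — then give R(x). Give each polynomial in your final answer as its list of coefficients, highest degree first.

Step 1: lead(5x⁶ − 38x⁵ + x⁴ − 53x³ + 30x² − 71x + 22) ÷ lead(D) = 5x⁶ ÷ x² = 5x⁴. Subtract (5x⁴)·D = 5x⁶ − 40x⁵ + 10x⁴. Remainder: 2x⁵ − 9x⁴ − 53x³ + 30x² − 71x + 22.
Step 2: lead(2x⁵ − 9x⁴ − 53x³ + 30x² − 71x + 22) ÷ lead(D) = 2x⁵ ÷ x² = 2x³. Subtract (2x³)·D = 2x⁵ − 16x⁴ + 4x³. Remainder: 7x⁴ − 57x³ + 30x² − 71x + 22.
Step 3: lead(7x⁴ − 57x³ + 30x² − 71x + 22) ÷ lead(D) = 7x⁴ ÷ x² = 7x². Subtract (7x²)·D = 7x⁴ − 56x³ + 14x². Remainder: −x³ + 16x² − 71x + 22.
Step 4: lead(−x³ + 16x² − 71x + 22) ÷ lead(D) = −x³ ÷ x² = −x. Subtract (−x)·D = −x³ + 8x² − 2x. Remainder: 8x² − 69x + 22.
Step 5: lead(8x² − 69x + 22) ÷ lead(D) = 8x² ÷ x² = 8. Subtract (8)·D = 8x² − 64x + 16. Remainder: −5x + 6.

R = [-5, 6]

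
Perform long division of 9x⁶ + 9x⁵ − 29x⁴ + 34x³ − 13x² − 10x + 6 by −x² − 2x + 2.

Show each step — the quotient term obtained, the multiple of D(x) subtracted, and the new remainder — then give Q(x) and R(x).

Step 1: lead(9x⁶ + 9x⁵ − 29x⁴ + 34x³ − 13x² − 10x + 6) ÷ lead(D) = 9x⁶ ÷ −x² = −9x⁴. Subtract (−9x⁴)·D = 9x⁶ + 18x⁵ − 18x⁴. Remainder: −9x⁵ − 11x⁴ + 34x³ − 13x² − 10x + 6.
Step 2: lead(−9x⁵ − 11x⁴ + 34x³ − 13x² − 10x + 6) ÷ lead(D) = −9x⁵ ÷ −x² = 9x³. Subtract (9x³)·D = −9x⁵ − 18x⁴ + 18x³. Remainder: 7x⁴ + 16x³ − 13x² − 10x + 6.
Step 3: lead(7x⁴ + 16x³ − 13x² − 10x + 6) ÷ lead(D) = 7x⁴ ÷ −x² = −7x². Subtract (−7x²)·D = 7x⁴ + 14x³ − 14x². Remainder: 2x³ + x² − 10x + 6.
Step 4: lead(2x³ + x² − 10x + 6) ÷ lead(D) = 2x³ ÷ −x² = −2x. Subtract (−2x)·D = 2x³ + 4x² − 4x. Remainder: −3x² − 6x + 6.
Step 5: lead(−3x² − 6x + 6) ÷ lead(D) = −3x² ÷ −x² = 3. Subtract (3)·D = −3x² − 6x + 6. Remainder: 0.

Q(x) = −9x⁴ + 9x³ − 7x² − 2x + 3; R(x) = 0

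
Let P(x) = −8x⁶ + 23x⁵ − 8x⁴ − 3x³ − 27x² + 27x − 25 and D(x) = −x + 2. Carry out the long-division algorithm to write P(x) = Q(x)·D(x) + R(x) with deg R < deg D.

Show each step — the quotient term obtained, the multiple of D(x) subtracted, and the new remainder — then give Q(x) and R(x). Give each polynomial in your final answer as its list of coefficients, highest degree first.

Q = [8, -7, -6, -9, 9, -9]; R = [-7]

Step 1: lead(−8x⁶ + 23x⁵ − 8x⁴ − 3x³ − 27x² + 27x − 25) ÷ lead(D) = −8x⁶ ÷ −x = 8x⁵. Subtract (8x⁵)·D = −8x⁶ + 16x⁵. Remainder: 7x⁵ − 8x⁴ − 3x³ − 27x² + 27x − 25.
Step 2: lead(7x⁵ − 8x⁴ − 3x³ − 27x² + 27x − 25) ÷ lead(D) = 7x⁵ ÷ −x = −7x⁴. Subtract (−7x⁴)·D = 7x⁵ − 14x⁴. Remainder: 6x⁴ − 3x³ − 27x² + 27x − 25.
Step 3: lead(6x⁴ − 3x³ − 27x² + 27x − 25) ÷ lead(D) = 6x⁴ ÷ −x = −6x³. Subtract (−6x³)·D = 6x⁴ − 12x³. Remainder: 9x³ − 27x² + 27x − 25.
Step 4: lead(9x³ − 27x² + 27x − 25) ÷ lead(D) = 9x³ ÷ −x = −9x². Subtract (−9x²)·D = 9x³ − 18x². Remainder: −9x² + 27x − 25.
Step 5: lead(−9x² + 27x − 25) ÷ lead(D) = −9x² ÷ −x = 9x. Subtract (9x)·D = −9x² + 18x. Remainder: 9x − 25.
Step 6: lead(9x − 25) ÷ lead(D) = 9x ÷ −x = −9. Subtract (−9)·D = 9x − 18. Remainder: −7.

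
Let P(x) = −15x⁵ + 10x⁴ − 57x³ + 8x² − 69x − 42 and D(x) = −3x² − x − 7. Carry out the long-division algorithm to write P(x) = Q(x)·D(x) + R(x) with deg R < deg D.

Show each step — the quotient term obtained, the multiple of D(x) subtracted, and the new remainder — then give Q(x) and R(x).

Q(x) = 5x³ − 5x² + 9x + 6; R(x) = 0

Step 1: lead(−15x⁵ + 10x⁴ − 57x³ + 8x² − 69x − 42) ÷ lead(D) = −15x⁵ ÷ −3x² = 5x³. Subtract (5x³)·D = −15x⁵ − 5x⁴ − 35x³. Remainder: 15x⁴ − 22x³ + 8x² − 69x − 42.
Step 2: lead(15x⁴ − 22x³ + 8x² − 69x − 42) ÷ lead(D) = 15x⁴ ÷ −3x² = −5x². Subtract (−5x²)·D = 15x⁴ + 5x³ + 35x². Remainder: −27x³ − 27x² − 69x − 42.
Step 3: lead(−27x³ − 27x² − 69x − 42) ÷ lead(D) = −27x³ ÷ −3x² = 9x. Subtract (9x)·D = −27x³ − 9x² − 63x. Remainder: −18x² − 6x − 42.
Step 4: lead(−18x² − 6x − 42) ÷ lead(D) = −18x² ÷ −3x² = 6. Subtract (6)·D = −18x² − 6x − 42. Remainder: 0.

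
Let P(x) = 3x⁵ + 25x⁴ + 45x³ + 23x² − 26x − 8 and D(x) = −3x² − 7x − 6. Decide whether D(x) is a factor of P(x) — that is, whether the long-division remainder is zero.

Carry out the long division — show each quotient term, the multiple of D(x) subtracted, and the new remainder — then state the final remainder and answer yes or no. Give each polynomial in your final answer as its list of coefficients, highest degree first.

Step 1: lead(3x⁵ + 25x⁴ + 45x³ + 23x² − 26x − 8) ÷ lead(D) = 3x⁵ ÷ −3x² = −x³. Subtract (−x³)·D = 3x⁵ + 7x⁴ + 6x³. Remainder: 18x⁴ + 39x³ + 23x² − 26x − 8.
Step 2: lead(18x⁴ + 39x³ + 23x² − 26x − 8) ÷ lead(D) = 18x⁴ ÷ −3x² = −6x². Subtract (−6x²)·D = 18x⁴ + 42x³ + 36x². Remainder: −3x³ − 13x² − 26x − 8.
Step 3: lead(−3x³ − 13x² − 26x − 8) ÷ lead(D) = −3x³ ÷ −3x² = x. Subtract (x)·D = −3x³ − 7x² − 6x. Remainder: −6x² − 20x − 8.
Step 4: lead(−6x² − 20x − 8) ÷ lead(D) = −6x² ÷ −3x² = 2. Subtract (2)·D = −6x² − 14x − 12. Remainder: −6x + 4.

R = [-6, 4], so D(x) is not a factor of P(x). no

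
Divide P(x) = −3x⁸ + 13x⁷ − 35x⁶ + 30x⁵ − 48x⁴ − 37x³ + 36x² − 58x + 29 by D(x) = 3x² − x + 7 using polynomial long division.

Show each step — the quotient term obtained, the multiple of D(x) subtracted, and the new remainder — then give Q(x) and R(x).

Step 1: lead(−3x⁸ + 13x⁷ − 35x⁶ + 30x⁵ − 48x⁴ − 37x³ + 36x² − 58x + 29) ÷ lead(D) = −3x⁸ ÷ 3x² = −x⁶. Subtract (−x⁶)·D = −3x⁸ + x⁷ − 7x⁶. Remainder: 12x⁷ − 28x⁶ + 30x⁵ − 48x⁴ − 37x³ + 36x² − 58x + 29.
Step 2: lead(12x⁷ − 28x⁶ + 30x⁵ − 48x⁴ − 37x³ + 36x² − 58x + 29) ÷ lead(D) = 12x⁷ ÷ 3x² = 4x⁵. Subtract (4x⁵)·D = 12x⁷ − 4x⁶ + 28x⁵. Remainder: −24x⁶ + 2x⁵ − 48x⁴ − 37x³ + 36x² − 58x + 29.
Step 3: lead(−24x⁶ + 2x⁵ − 48x⁴ − 37x³ + 36x² − 58x + 29) ÷ lead(D) = −24x⁶ ÷ 3x² = −8x⁴. Subtract (−8x⁴)·D = −24x⁶ + 8x⁵ − 56x⁴. Remainder: −6x⁵ + 8x⁴ − 37x³ + 36x² − 58x + 29.
Step 4: lead(−6x⁵ + 8x⁴ − 37x³ + 36x² − 58x + 29) ÷ lead(D) = −6x⁵ ÷ 3x² = −2x³. Subtract (−2x³)·D = −6x⁵ + 2x⁴ − 14x³. Remainder: 6x⁴ − 23x³ + 36x² − 58x + 29.
Step 5: lead(6x⁴ − 23x³ + 36x² − 58x + 29) ÷ lead(D) = 6x⁴ ÷ 3x² = 2x². Subtract (2x²)·D = 6x⁴ − 2x³ + 14x². Remainder: −21x³ + 22x² − 58x + 29.
Step 6: lead(−21x³ + 22x² − 58x + 29) ÷ lead(D) = −21x³ ÷ 3x² = −7x. Subtract (−7x)·D = −21x³ + 7x² − 49x. Remainder: 15x² − 9x + 29.
Step 7: lead(15x² − 9x + 29) ÷ lead(D) = 15x² ÷ 3x² = 5. Subtract (5)·D = 15x² − 5x + 35. Remainder: −4x − 6.

Q(x) = −x⁶ + 4x⁵ − 8x⁴ − 2x³ + 2x² − 7x + 5; R(x) = −4x − 6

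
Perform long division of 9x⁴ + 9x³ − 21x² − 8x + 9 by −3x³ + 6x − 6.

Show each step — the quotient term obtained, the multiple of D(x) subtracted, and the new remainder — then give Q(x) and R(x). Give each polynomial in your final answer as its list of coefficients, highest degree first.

Step 1: lead(9x⁴ + 9x³ − 21x² − 8x + 9) ÷ lead(D) = 9x⁴ ÷ −3x³ = −3x. Subtract (−3x)·D = 9x⁴ − 18x² + 18x. Remainder: 9x³ − 3x² − 26x + 9.
Step 2: lead(9x³ − 3x² − 26x + 9) ÷ lead(D) = 9x³ ÷ −3x³ = −3. Subtract (−3)·D = 9x³ − 18x + 18. Remainder: −3x² − 8x − 9.

Q = [-3, -3]; R = [-3, -8, -9]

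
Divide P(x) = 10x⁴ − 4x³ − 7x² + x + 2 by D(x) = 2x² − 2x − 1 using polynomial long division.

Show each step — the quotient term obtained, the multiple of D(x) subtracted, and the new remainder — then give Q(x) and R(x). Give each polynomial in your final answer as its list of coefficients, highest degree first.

Step 1: lead(10x⁴ − 4x³ − 7x² + x + 2) ÷ lead(D) = 10x⁴ ÷ 2x² = 5x². Subtract (5x²)·D = 10x⁴ − 10x³ − 5x². Remainder: 6x³ − 2x² + x + 2.
Step 2: lead(6x³ − 2x² + x + 2) ÷ lead(D) = 6x³ ÷ 2x² = 3x. Subtract (3x)·D = 6x³ − 6x² − 3x. Remainder: 4x² + 4x + 2.
Step 3: lead(4x² + 4x + 2) ÷ lead(D) = 4x² ÷ 2x² = 2. Subtract (2)·D = 4x² − 4x − 2. Remainder: 8x + 4.

Q = [5, 3, 2]; R = [8, 4]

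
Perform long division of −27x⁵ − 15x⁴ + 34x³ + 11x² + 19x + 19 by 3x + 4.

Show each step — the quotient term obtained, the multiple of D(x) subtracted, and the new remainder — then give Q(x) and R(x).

Step 1: lead(−27x⁵ − 15x⁴ + 34x³ + 11x² + 19x + 19) ÷ lead(D) = −27x⁵ ÷ 3x = −9x⁴. Subtract (−9x⁴)·D = −27x⁵ − 36x⁴. Remainder: 21x⁴ + 34x³ + 11x² + 19x + 19.
Step 2: lead(21x⁴ + 34x³ + 11x² + 19x + 19) ÷ lead(D) = 21x⁴ ÷ 3x = 7x³. Subtract (7x³)·D = 21x⁴ + 28x³. Remainder: 6x³ + 11x² + 19x + 19.
Step 3: lead(6x³ + 11x² + 19x + 19) ÷ lead(D) = 6x³ ÷ 3x = 2x². Subtract (2x²)·D = 6x³ + 8x². Remainder: 3x² + 19x + 19.
Step 4: lead(3x² + 19x + 19) ÷ lead(D) = 3x² ÷ 3x = x. Subtract (x)·D = 3x² + 4x. Remainder: 15x + 19.
Step 5: lead(15x + 19) ÷ lead(D) = 15x ÷ 3x = 5. Subtract (5)·D = 15x + 20. Remainder: −1.

Q(x) = −9x⁴ + 7x³ + 2x² + x + 5; R(x) = −1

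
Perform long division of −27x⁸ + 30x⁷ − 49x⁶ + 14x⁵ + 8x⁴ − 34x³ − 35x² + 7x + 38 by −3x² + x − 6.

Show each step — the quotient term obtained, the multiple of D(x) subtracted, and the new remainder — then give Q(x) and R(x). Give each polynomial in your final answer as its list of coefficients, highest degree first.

Step 1: lead(−27x⁸ + 30x⁷ − 49x⁶ + 14x⁵ + 8x⁴ − 34x³ − 35x² + 7x + 38) ÷ lead(D) = −27x⁸ ÷ −3x² = 9x⁶. Subtract (9x⁶)·D = −27x⁸ + 9x⁷ − 54x⁶. Remainder: 21x⁷ + 5x⁶ + 14x⁵ + 8x⁴ − 34x³ − 35x² + 7x + 38.
Step 2: lead(21x⁷ + 5x⁶ + 14x⁵ + 8x⁴ − 34x³ − 35x² + 7x + 38) ÷ lead(D) = 21x⁷ ÷ −3x² = −7x⁵. Subtract (−7x⁵)·D = 21x⁷ − 7x⁶ + 42x⁵. Remainder: 12x⁶ − 28x⁵ + 8x⁴ − 34x³ − 35x² + 7x + 38.
Step 3: lead(12x⁶ − 28x⁵ + 8x⁴ − 34x³ − 35x² + 7x + 38) ÷ lead(D) = 12x⁶ ÷ −3x² = −4x⁴. Subtract (−4x⁴)·D = 12x⁶ − 4x⁵ + 24x⁴. Remainder: −24x⁵ − 16x⁴ − 34x³ − 35x² + 7x + 38.
Step 4: lead(−24x⁵ − 16x⁴ − 34x³ − 35x² + 7x + 38) ÷ lead(D) = −24x⁵ ÷ −3x² = 8x³. Subtract (8x³)·D = −24x⁵ + 8x⁴ − 48x³. Remainder: −24x⁴ + 14x³ − 35x² + 7x + 38.
Step 5: lead(−24x⁴ + 14x³ − 35x² + 7x + 38) ÷ lead(D) = −24x⁴ ÷ −3x² = 8x². Subtract (8x²)·D = −24x⁴ + 8x³ − 48x². Remainder: 6x³ + 13x² + 7x + 38.
Step 6: lead(6x³ + 13x² + 7x + 38) ÷ lead(D) = 6x³ ÷ −3x² = −2x. Subtract (−2x)·D = 6x³ − 2x² + 12x. Remainder: 15x² − 5x + 38.
Step 7: lead(15x² − 5x + 38) ÷ lead(D) = 15x² ÷ −3x² = −5. Subtract (−5)·D = 15x² − 5x + 30. Remainder: 8.

Q = [9, -7, -4, 8, 8, -2, -5]; R = [8]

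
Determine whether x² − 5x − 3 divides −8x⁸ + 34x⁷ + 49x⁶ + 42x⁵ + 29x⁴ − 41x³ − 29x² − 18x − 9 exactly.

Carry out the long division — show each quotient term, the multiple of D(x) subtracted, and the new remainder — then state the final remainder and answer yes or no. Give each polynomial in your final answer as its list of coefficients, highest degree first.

Step 1: lead(−8x⁸ + 34x⁷ + 49x⁶ + 42x⁵ + 29x⁴ − 41x³ − 29x² − 18x − 9) ÷ lead(D) = −8x⁸ ÷ x² = −8x⁶. Subtract (−8x⁶)·D = −8x⁸ + 40x⁷ + 24x⁶. Remainder: −6x⁷ + 25x⁶ + 42x⁵ + 29x⁴ − 41x³ − 29x² − 18x − 9.
Step 2: lead(−6x⁷ + 25x⁶ + 42x⁵ + 29x⁴ − 41x³ − 29x² − 18x − 9) ÷ lead(D) = −6x⁷ ÷ x² = −6x⁵. Subtract (−6x⁵)·D = −6x⁷ + 30x⁶ + 18x⁵. Remainder: −5x⁶ + 24x⁵ + 29x⁴ − 41x³ − 29x² − 18x − 9.
Step 3: lead(−5x⁶ + 24x⁵ + 29x⁴ − 41x³ − 29x² − 18x − 9) ÷ lead(D) = −5x⁶ ÷ x² = −5x⁴. Subtract (−5x⁴)·D = −5x⁶ + 25x⁵ + 15x⁴. Remainder: −x⁵ + 14x⁴ − 41x³ − 29x² − 18x − 9.
Step 4: lead(−x⁵ + 14x⁴ − 41x³ − 29x² − 18x − 9) ÷ lead(D) = −x⁵ ÷ x² = −x³. Subtract (−x³)·D = −x⁵ + 5x⁴ + 3x³. Remainder: 9x⁴ − 44x³ − 29x² − 18x − 9.
Step 5: lead(9x⁴ − 44x³ − 29x² − 18x − 9) ÷ lead(D) = 9x⁴ ÷ x² = 9x². Subtract (9x²)·D = 9x⁴ − 45x³ − 27x². Remainder: x³ − 2x² − 18x − 9.
Step 6: lead(x³ − 2x² − 18x − 9) ÷ lead(D) = x³ ÷ x² = x. Subtract (x)·D = x³ − 5x² − 3x. Remainder: 3x² − 15x − 9.
Step 7: lead(3x² − 15x − 9) ÷ lead(D) = 3x² ÷ x² = 3. Subtract (3)·D = 3x² − 15x − 9. Remainder: 0.

R = [0], so D(x) is a factor of P(x). yes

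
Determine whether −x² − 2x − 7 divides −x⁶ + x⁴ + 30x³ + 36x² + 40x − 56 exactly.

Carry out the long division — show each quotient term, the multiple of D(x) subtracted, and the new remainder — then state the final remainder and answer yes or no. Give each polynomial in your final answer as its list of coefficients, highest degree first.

R = [0], so D(x) is a factor of P(x). yes

Step 1: lead(−x⁶ + x⁴ + 30x³ + 36x² + 40x − 56) ÷ lead(D) = −x⁶ ÷ −x² = x⁴. Subtract (x⁴)·D = −x⁶ − 2x⁵ − 7x⁴. Remainder: 2x⁵ + 8x⁴ + 30x³ + 36x² + 40x − 56.
Step 2: lead(2x⁵ + 8x⁴ + 30x³ + 36x² + 40x − 56) ÷ lead(D) = 2x⁵ ÷ −x² = −2x³. Subtract (−2x³)·D = 2x⁵ + 4x⁴ + 14x³. Remainder: 4x⁴ + 16x³ + 36x² + 40x − 56.
Step 3: lead(4x⁴ + 16x³ + 36x² + 40x − 56) ÷ lead(D) = 4x⁴ ÷ −x² = −4x². Subtract (−4x²)·D = 4x⁴ + 8x³ + 28x². Remainder: 8x³ + 8x² + 40x − 56.
Step 4: lead(8x³ + 8x² + 40x − 56) ÷ lead(D) = 8x³ ÷ −x² = −8x. Subtract (−8x)·D = 8x³ + 16x² + 56x. Remainder: −8x² − 16x − 56.
Step 5: lead(−8x² − 16x − 56) ÷ lead(D) = −8x² ÷ −x² = 8. Subtract (8)·D = −8x² − 16x − 56. Remainder: 0.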